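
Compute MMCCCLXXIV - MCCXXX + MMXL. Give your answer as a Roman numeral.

MMCCCLXXIV = 2374, MCCXXX = 1230, MMXL = 2040
2374 - 1230 = 1144
1144 + 2040 = 3184

MMMCLXXXIV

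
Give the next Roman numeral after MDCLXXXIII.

MDCLXXXIII = 1683, so the next integer is 1683 + 1 = 1684

MDCLXXXIV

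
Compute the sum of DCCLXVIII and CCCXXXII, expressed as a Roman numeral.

DCCLXVIII = 768
CCCXXXII = 332
768 + 332 = 1100

MC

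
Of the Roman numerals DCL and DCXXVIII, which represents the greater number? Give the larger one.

DCL = 650
DCXXVIII = 628
650 is larger

DCL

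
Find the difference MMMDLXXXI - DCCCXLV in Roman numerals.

MMMDLXXXI = 3581
DCCCXLV = 845
3581 - 845 = 2736

MMDCCXXXVI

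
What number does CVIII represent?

CVIII: C=100, V=5, I=1, I=1, I=1
100 + 5 + 1 + 1 + 1 = 108

108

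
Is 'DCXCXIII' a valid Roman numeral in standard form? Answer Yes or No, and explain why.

'DCXCXIII': X cannot come right after the subtractive pair XC: once X is subtracted in XC, the next symbol must be smaller than X

No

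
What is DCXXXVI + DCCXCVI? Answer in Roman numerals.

DCXXXVI = 636
DCCXCVI = 796
636 + 796 = 1432

MCDXXXII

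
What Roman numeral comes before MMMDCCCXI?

MMMDCCCXI = 3811; previous is 3810

MMMDCCCX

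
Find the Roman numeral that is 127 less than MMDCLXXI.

MMDCLXXI = 2671
2671 - 127 = 2544

MMDXLIV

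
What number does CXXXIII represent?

CXXXIII: C=100, X=10, X=10, X=10, I=1, I=1, I=1
100 + 10 + 10 + 10 + 1 + 1 + 1 = 133

133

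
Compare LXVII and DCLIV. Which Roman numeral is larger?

LXVII = 67
DCLIV = 654
654 is larger

DCLIV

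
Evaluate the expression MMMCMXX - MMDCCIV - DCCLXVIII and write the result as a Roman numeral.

MMMCMXX = 3920, MMDCCIV = 2704, DCCLXVIII = 768
3920 - 2704 = 1216
1216 - 768 = 448

CDXLVIII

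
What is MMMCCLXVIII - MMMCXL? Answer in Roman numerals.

MMMCCLXVIII = 3268
MMMCXL = 3140
3268 - 3140 = 128

CXXVIII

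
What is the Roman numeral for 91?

Convert 91 to Roman numerals:
  91 contains 1×90 (XC)
  1 contains 1×1 (I)

XCI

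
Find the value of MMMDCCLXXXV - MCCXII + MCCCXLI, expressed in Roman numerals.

MMMDCCLXXXV = 3785, MCCXII = 1212, MCCCXLI = 1341
3785 - 1212 = 2573
2573 + 1341 = 3914

MMMCMXIV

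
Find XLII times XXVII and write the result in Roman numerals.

XLII = 42
XXVII = 27
42 × 27 = 1134

MCXXXIV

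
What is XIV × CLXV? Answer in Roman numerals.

XIV = 14
CLXV = 165
14 × 165 = 2310

MMCCCX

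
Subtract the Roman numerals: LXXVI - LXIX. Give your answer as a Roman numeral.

LXXVI = 76
LXIX = 69
76 - 69 = 7

VII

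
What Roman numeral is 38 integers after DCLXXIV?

DCLXXIV = 674
674 + 38 = 712

DCCXII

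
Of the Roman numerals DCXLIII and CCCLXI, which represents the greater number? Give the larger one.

DCXLIII = 643
CCCLXI = 361
643 is larger

DCXLIII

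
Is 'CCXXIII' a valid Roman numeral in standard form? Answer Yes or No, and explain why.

'CCXXIII': Check the rules: uses only the symbols I, V, X, L, C, D, M; no symbol is repeated more than three times in a row; V, L and D each appear at most once; no smaller symbol precedes a larger one (values never increase from left to right). Value: C (100) + C (100) + X (10) + X (10) + I (1) + I (1) + I (1) = 223. So it is a valid standard Roman numeral.

Yes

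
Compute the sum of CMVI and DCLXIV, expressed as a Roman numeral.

CMVI = 906
DCLXIV = 664
906 + 664 = 1570

MDLXX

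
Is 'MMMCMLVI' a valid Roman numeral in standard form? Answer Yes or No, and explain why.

'MMMCMLVI': Check the rules: uses only the symbols I, V, X, L, C, D, M; no symbol is repeated more than three times in a row; V, L and D each appear at most once; the only place a smaller symbol precedes a larger one is the allowed subtractive pair CM, the symbol right after such a pair (if any) is smaller than the pair's first symbol, and otherwise the values never increase from left to right. Value: M (1000) + M (1000) + M (1000) + CM (900) + L (50) + V (5) + I (1) = 3956. So it is a valid standard Roman numeral.

Yes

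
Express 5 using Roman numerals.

Convert 5 to Roman numerals:
  5 contains 1×5 (V)

V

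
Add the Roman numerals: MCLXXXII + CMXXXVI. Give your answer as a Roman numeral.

MCLXXXII = 1182
CMXXXVI = 936
1182 + 936 = 2118

MMCXVIII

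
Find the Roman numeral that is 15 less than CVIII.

CVIII = 108
108 - 15 = 93

XCIII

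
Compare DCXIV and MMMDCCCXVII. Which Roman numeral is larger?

DCXIV = 614
MMMDCCCXVII = 3817
3817 is larger

MMMDCCCXVII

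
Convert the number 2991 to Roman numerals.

Convert 2991 to Roman numerals:
  2991 contains 2×1000 (MM)
  991 contains 1×900 (CM)
  91 contains 1×90 (XC)
  1 contains 1×1 (I)

MMCMXCI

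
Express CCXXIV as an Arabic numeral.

CCXXIV: C=100, C=100, X=10, X=10, IV=4
100 + 100 + 10 + 10 + 4 = 224

224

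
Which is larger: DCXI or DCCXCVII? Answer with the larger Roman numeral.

DCXI = 611
DCCXCVII = 797
797 is larger

DCCXCVII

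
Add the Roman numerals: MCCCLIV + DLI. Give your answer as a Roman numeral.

MCCCLIV = 1354
DLI = 551
1354 + 551 = 1905

MCMV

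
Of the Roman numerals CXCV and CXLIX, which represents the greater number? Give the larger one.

CXCV = 195
CXLIX = 149
195 is larger

CXCV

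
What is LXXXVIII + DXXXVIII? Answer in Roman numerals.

LXXXVIII = 88
DXXXVIII = 538
88 + 538 = 626

DCXXVI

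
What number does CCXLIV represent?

CCXLIV: C=100, C=100, XL=40, IV=4
100 + 100 + 40 + 4 = 244

244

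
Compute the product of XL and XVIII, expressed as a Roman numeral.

XL = 40
XVIII = 18
40 × 18 = 720

DCCXX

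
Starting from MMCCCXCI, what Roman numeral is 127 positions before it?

MMCCCXCI = 2391
2391 - 127 = 2264

MMCCLXIV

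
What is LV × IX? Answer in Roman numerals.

LV = 55
IX = 9
55 × 9 = 495

CDXCV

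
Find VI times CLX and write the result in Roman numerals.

VI = 6
CLX = 160
6 × 160 = 960

CMLX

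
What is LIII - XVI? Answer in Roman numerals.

LIII = 53
XVI = 16
53 - 16 = 37

XXXVII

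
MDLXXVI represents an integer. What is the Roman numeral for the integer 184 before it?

MDLXXVI = 1576
1576 - 184 = 1392

MCCCXCII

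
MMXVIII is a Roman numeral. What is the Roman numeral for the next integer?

MMXVIII = 2018; next is 2019

MMXIX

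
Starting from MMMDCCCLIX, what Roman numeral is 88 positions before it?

MMMDCCCLIX = 3859
3859 - 88 = 3771

MMMDCCLXXI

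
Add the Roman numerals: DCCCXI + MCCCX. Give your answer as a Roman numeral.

DCCCXI = 811
MCCCX = 1310
811 + 1310 = 2121

MMCXXI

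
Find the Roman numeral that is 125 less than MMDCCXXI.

MMDCCXXI = 2721
2721 - 125 = 2596

MMDXCVI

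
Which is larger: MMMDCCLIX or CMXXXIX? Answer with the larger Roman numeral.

MMMDCCLIX = 3759
CMXXXIX = 939
3759 is larger

MMMDCCLIX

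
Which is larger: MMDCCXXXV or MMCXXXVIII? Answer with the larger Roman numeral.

MMDCCXXXV = 2735
MMCXXXVIII = 2138
2735 is larger

MMDCCXXXV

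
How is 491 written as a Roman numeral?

Convert 491 to Roman numerals:
  491 contains 1×400 (CD)
  91 contains 1×90 (XC)
  1 contains 1×1 (I)

CDXCI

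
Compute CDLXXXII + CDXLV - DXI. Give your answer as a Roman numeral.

CDLXXXII = 482, CDXLV = 445, DXI = 511
482 + 445 = 927
927 - 511 = 416

CDXVI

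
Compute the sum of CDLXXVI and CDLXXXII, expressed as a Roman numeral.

CDLXXVI = 476
CDLXXXII = 482
476 + 482 = 958

CMLVIII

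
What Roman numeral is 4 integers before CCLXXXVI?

CCLXXXVI = 286
286 - 4 = 282

CCLXXXII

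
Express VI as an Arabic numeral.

VI: V=5, I=1
5 + 1 = 6

6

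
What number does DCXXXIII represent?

DCXXXIII: D=500, C=100, X=10, X=10, X=10, I=1, I=1, I=1
500 + 100 + 10 + 10 + 10 + 1 + 1 + 1 = 633

633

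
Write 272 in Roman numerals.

Convert 272 to Roman numerals:
  272 contains 2×100 (CC)
  72 contains 1×50 (L)
  22 contains 2×10 (XX)
  2 contains 2×1 (II)

CCLXXII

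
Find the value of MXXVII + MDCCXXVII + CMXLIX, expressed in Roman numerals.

MXXVII = 1027, MDCCXXVII = 1727, CMXLIX = 949
1027 + 1727 = 2754
2754 + 949 = 3703

MMMDCCIII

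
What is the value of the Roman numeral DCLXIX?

DCLXIX: D=500, C=100, L=50, X=10, IX=9
500 + 100 + 50 + 10 + 9 = 669

669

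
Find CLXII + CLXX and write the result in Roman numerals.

CLXII = 162
CLXX = 170
162 + 170 = 332

CCCXXXII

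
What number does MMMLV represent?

MMMLV: M=1000, M=1000, M=1000, L=50, V=5
1000 + 1000 + 1000 + 50 + 5 = 3055

3055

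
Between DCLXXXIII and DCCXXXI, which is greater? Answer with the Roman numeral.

DCLXXXIII = 683
DCCXXXI = 731
731 is larger

DCCXXXI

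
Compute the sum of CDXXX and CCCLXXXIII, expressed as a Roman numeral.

CDXXX = 430
CCCLXXXIII = 383
430 + 383 = 813

DCCCXIII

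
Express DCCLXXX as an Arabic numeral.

DCCLXXX: D=500, C=100, C=100, L=50, X=10, X=10, X=10
500 + 100 + 100 + 50 + 10 + 10 + 10 = 780

780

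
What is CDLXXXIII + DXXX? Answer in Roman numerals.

CDLXXXIII = 483
DXXX = 530
483 + 530 = 1013

MXIII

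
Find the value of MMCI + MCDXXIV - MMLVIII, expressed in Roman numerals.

MMCI = 2101, MCDXXIV = 1424, MMLVIII = 2058
2101 + 1424 = 3525
3525 - 2058 = 1467

MCDLXVII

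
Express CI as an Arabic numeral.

CI: C=100, I=1
100 + 1 = 101

101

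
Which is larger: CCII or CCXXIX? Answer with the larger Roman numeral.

CCII = 202
CCXXIX = 229
229 is larger

CCXXIX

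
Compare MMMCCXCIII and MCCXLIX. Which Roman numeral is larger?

MMMCCXCIII = 3293
MCCXLIX = 1249
3293 is larger

MMMCCXCIII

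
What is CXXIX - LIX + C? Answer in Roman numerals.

CXXIX = 129, LIX = 59, C = 100
129 - 59 = 70
70 + 100 = 170

CLXX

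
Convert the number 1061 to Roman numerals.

Convert 1061 to Roman numerals:
  1061 contains 1×1000 (M)
  61 contains 1×50 (L)
  11 contains 1×10 (X)
  1 contains 1×1 (I)

MLXI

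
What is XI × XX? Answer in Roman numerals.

XI = 11
XX = 20
11 × 20 = 220

CCXX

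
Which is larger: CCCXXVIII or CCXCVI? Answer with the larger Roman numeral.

CCCXXVIII = 328
CCXCVI = 296
328 is larger

CCCXXVIII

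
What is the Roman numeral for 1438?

Convert 1438 to Roman numerals:
  1438 contains 1×1000 (M)
  438 contains 1×400 (CD)
  38 contains 3×10 (XXX)
  8 contains 1×5 (V)
  3 contains 3×1 (III)

MCDXXXVIII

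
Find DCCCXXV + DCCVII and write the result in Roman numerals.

DCCCXXV = 825
DCCVII = 707
825 + 707 = 1532

MDXXXII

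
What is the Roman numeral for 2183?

Convert 2183 to Roman numerals:
  2183 contains 2×1000 (MM)
  183 contains 1×100 (C)
  83 contains 1×50 (L)
  33 contains 3×10 (XXX)
  3 contains 3×1 (III)

MMCLXXXIII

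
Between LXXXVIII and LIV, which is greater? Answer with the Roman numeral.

LXXXVIII = 88
LIV = 54
88 is larger

LXXXVIII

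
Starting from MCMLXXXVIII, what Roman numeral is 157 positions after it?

MCMLXXXVIII = 1988
1988 + 157 = 2145

MMCXLV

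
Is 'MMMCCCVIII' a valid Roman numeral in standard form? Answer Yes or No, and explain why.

'MMMCCCVIII': Check the rules: uses only the symbols I, V, X, L, C, D, M; no symbol is repeated more than three times in a row; V, L and D each appear at most once; no smaller symbol precedes a larger one (values never increase from left to right). Value: M (1000) + M (1000) + M (1000) + C (100) + C (100) + C (100) + V (5) + I (1) + I (1) + I (1) = 3308. So it is a valid standard Roman numeral.

Yes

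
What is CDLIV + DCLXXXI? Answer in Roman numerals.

CDLIV = 454
DCLXXXI = 681
454 + 681 = 1135

MCXXXV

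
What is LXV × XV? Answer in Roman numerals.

LXV = 65
XV = 15
65 × 15 = 975

CMLXXV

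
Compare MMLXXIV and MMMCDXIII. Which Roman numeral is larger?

MMLXXIV = 2074
MMMCDXIII = 3413
3413 is larger

MMMCDXIII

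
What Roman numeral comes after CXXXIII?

CXXXIII = 133, so the next integer is 133 + 1 = 134

CXXXIV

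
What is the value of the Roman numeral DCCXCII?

DCCXCII: D=500, C=100, C=100, XC=90, I=1, I=1
500 + 100 + 100 + 90 + 1 + 1 = 792

792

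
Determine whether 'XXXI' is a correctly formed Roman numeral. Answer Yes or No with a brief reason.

'XXXI': Check the rules: uses only the symbols I, V, X, L, C, D, M; no symbol is repeated more than three times in a row; V, L and D each appear at most once; no smaller symbol precedes a larger one (values never increase from left to right). Value: X (10) + X (10) + X (10) + I (1) = 31. So it is a valid standard Roman numeral.

Yes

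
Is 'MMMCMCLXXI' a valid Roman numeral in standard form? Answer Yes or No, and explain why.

'MMMCMCLXXI': C cannot come right after the subtractive pair CM: once C is subtracted in CM, the next symbol must be smaller than C

No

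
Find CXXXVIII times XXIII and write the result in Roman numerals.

CXXXVIII = 138
XXIII = 23
138 × 23 = 3174

MMMCLXXIV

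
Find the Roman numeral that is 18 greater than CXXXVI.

CXXXVI = 136
136 + 18 = 154

CLIV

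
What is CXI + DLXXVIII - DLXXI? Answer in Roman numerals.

CXI = 111, DLXXVIII = 578, DLXXI = 571
111 + 578 = 689
689 - 571 = 118

CXVIII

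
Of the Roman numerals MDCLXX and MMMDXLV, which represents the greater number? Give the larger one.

MDCLXX = 1670
MMMDXLV = 3545
3545 is larger

MMMDXLV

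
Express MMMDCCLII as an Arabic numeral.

MMMDCCLII: M=1000, M=1000, M=1000, D=500, C=100, C=100, L=50, I=1, I=1
1000 + 1000 + 1000 + 500 + 100 + 100 + 50 + 1 + 1 = 3752

3752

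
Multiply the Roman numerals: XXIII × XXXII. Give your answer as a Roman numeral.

XXIII = 23
XXXII = 32
23 × 32 = 736

DCCXXXVI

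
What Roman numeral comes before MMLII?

MMLII = 2052; previous is 2051

MMLI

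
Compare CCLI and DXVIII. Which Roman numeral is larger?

CCLI = 251
DXVIII = 518
518 is larger

DXVIII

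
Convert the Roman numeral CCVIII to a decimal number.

CCVIII: C=100, C=100, V=5, I=1, I=1, I=1
100 + 100 + 5 + 1 + 1 + 1 = 208

208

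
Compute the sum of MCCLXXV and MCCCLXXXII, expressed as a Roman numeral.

MCCLXXV = 1275
MCCCLXXXII = 1382
1275 + 1382 = 2657

MMDCLVII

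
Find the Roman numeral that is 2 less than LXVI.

LXVI = 66
66 - 2 = 64

LXIV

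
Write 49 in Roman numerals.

Convert 49 to Roman numerals:
  49 contains 1×40 (XL)
  9 contains 1×9 (IX)

XLIX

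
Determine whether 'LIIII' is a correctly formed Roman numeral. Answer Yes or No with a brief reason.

'LIIII': More than 3 consecutive I's

No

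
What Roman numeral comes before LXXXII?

LXXXII = 82, so the previous integer is 82 - 1 = 81

LXXXI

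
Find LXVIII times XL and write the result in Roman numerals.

LXVIII = 68
XL = 40
68 × 40 = 2720

MMDCCXX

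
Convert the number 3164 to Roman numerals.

Convert 3164 to Roman numerals:
  3164 contains 3×1000 (MMM)
  164 contains 1×100 (C)
  64 contains 1×50 (L)
  14 contains 1×10 (X)
  4 contains 1×4 (IV)

MMMCLXIV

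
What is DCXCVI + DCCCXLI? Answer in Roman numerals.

DCXCVI = 696
DCCCXLI = 841
696 + 841 = 1537

MDXXXVII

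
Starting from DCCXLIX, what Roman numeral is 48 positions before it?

DCCXLIX = 749
749 - 48 = 701

DCCI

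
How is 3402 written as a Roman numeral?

Convert 3402 to Roman numerals:
  3402 contains 3×1000 (MMM)
  402 contains 1×400 (CD)
  2 contains 2×1 (II)

MMMCDII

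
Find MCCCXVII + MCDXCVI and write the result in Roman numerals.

MCCCXVII = 1317
MCDXCVI = 1496
1317 + 1496 = 2813

MMDCCCXIII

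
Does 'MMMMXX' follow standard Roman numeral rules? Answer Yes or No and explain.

'MMMMXX': More than 3 consecutive M's

No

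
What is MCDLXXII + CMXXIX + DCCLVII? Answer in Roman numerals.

MCDLXXII = 1472, CMXXIX = 929, DCCLVII = 757
1472 + 929 = 2401
2401 + 757 = 3158

MMMCLVIII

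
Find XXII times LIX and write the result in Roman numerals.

XXII = 22
LIX = 59
22 × 59 = 1298

MCCXCVIII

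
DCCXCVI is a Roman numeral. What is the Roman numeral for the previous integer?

DCCXCVI = 796; previous is 795

DCCXCV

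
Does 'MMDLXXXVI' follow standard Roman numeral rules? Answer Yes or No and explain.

'MMDLXXXVI': Check the rules: uses only the symbols I, V, X, L, C, D, M; no symbol is repeated more than three times in a row; V, L and D each appear at most once; no smaller symbol precedes a larger one (values never increase from left to right). Value: M (1000) + M (1000) + D (500) + L (50) + X (10) + X (10) + X (10) + V (5) + I (1) = 2586. So it is a valid standard Roman numeral.

Yes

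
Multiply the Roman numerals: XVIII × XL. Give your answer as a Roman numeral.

XVIII = 18
XL = 40
18 × 40 = 720

DCCXX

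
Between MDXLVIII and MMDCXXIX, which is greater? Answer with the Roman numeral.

MDXLVIII = 1548
MMDCXXIX = 2629
2629 is larger

MMDCXXIX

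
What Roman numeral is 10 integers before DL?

DL = 550
550 - 10 = 540

DXL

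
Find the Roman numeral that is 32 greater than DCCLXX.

DCCLXX = 770
770 + 32 = 802

DCCCII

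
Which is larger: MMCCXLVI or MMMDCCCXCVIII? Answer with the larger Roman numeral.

MMCCXLVI = 2246
MMMDCCCXCVIII = 3898
3898 is larger

MMMDCCCXCVIII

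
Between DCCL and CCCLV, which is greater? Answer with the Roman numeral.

DCCL = 750
CCCLV = 355
750 is larger

DCCL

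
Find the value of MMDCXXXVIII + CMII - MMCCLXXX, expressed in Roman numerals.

MMDCXXXVIII = 2638, CMII = 902, MMCCLXXX = 2280
2638 + 902 = 3540
3540 - 2280 = 1260

MCCLX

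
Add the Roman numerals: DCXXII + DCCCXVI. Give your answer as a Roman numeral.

DCXXII = 622
DCCCXVI = 816
622 + 816 = 1438

MCDXXXVIII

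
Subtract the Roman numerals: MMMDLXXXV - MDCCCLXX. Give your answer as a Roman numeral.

MMMDLXXXV = 3585
MDCCCLXX = 1870
3585 - 1870 = 1715

MDCCXV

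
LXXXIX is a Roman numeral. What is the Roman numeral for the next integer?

LXXXIX = 89, so the next integer is 89 + 1 = 90

XC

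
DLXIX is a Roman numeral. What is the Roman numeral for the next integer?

DLXIX = 569, so the next integer is 569 + 1 = 570

DLXX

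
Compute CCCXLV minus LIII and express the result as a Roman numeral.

CCCXLV = 345
LIII = 53
345 - 53 = 292

CCXCII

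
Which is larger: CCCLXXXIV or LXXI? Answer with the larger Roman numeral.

CCCLXXXIV = 384
LXXI = 71
384 is larger

CCCLXXXIV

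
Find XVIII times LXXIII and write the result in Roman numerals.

XVIII = 18
LXXIII = 73
18 × 73 = 1314

MCCCXIV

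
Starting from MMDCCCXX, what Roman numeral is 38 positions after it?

MMDCCCXX = 2820
2820 + 38 = 2858

MMDCCCLVIII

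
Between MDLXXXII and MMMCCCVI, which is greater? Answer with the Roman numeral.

MDLXXXII = 1582
MMMCCCVI = 3306
3306 is larger

MMMCCCVI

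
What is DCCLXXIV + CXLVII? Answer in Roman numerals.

DCCLXXIV = 774
CXLVII = 147
774 + 147 = 921

CMXXI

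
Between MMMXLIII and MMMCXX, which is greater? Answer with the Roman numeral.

MMMXLIII = 3043
MMMCXX = 3120
3120 is larger

MMMCXX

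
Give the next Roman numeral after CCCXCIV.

CCCXCIV = 394; next is 395

CCCXCV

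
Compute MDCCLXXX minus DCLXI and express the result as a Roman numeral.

MDCCLXXX = 1780
DCLXI = 661
1780 - 661 = 1119

MCXIX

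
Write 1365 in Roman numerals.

Convert 1365 to Roman numerals:
  1365 contains 1×1000 (M)
  365 contains 3×100 (CCC)
  65 contains 1×50 (L)
  15 contains 1×10 (X)
  5 contains 1×5 (V)

MCCCLXV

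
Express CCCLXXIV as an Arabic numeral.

CCCLXXIV: C=100, C=100, C=100, L=50, X=10, X=10, IV=4
100 + 100 + 100 + 50 + 10 + 10 + 4 = 374

374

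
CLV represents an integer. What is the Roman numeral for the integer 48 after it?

CLV = 155
155 + 48 = 203

CCIII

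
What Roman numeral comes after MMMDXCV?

MMMDXCV = 3595, so the next integer is 3595 + 1 = 3596

MMMDXCVI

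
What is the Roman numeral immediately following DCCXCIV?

DCCXCIV = 794; next is 795

DCCXCV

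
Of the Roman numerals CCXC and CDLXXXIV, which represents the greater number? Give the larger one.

CCXC = 290
CDLXXXIV = 484
484 is larger

CDLXXXIV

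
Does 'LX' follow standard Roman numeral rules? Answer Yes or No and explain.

'LX': Check the rules: uses only the symbols I, V, X, L, C, D, M; no symbol is repeated more than three times in a row; V, L and D each appear at most once; no smaller symbol precedes a larger one (values never increase from left to right). Value: L (50) + X (10) = 60. So it is a valid standard Roman numeral.

Yes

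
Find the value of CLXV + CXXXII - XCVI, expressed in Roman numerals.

CLXV = 165, CXXXII = 132, XCVI = 96
165 + 132 = 297
297 - 96 = 201

CCI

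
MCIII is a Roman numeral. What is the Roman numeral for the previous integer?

MCIII = 1103, so the previous integer is 1103 - 1 = 1102

MCII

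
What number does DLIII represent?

DLIII: D=500, L=50, I=1, I=1, I=1
500 + 50 + 1 + 1 + 1 = 553

553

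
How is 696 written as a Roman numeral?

Convert 696 to Roman numerals:
  696 contains 1×500 (D)
  196 contains 1×100 (C)
  96 contains 1×90 (XC)
  6 contains 1×5 (V)
  1 contains 1×1 (I)

DCXCVI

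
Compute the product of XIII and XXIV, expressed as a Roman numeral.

XIII = 13
XXIV = 24
13 × 24 = 312

CCCXII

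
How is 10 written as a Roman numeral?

Convert 10 to Roman numerals:
  10 contains 1×10 (X)

X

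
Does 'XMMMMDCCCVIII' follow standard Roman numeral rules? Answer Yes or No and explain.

'XMMMMDCCCVIII': More than 3 consecutive M's

No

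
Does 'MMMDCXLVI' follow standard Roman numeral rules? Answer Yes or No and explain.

'MMMDCXLVI': Check the rules: uses only the symbols I, V, X, L, C, D, M; no symbol is repeated more than three times in a row; V, L and D each appear at most once; the only place a smaller symbol precedes a larger one is the allowed subtractive pair XL, the symbol right after such a pair (if any) is smaller than the pair's first symbol, and otherwise the values never increase from left to right. Value: M (1000) + M (1000) + M (1000) + D (500) + C (100) + XL (40) + V (5) + I (1) = 3646. So it is a valid standard Roman numeral.

Yes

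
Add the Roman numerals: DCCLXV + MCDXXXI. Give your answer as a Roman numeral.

DCCLXV = 765
MCDXXXI = 1431
765 + 1431 = 2196

MMCXCVI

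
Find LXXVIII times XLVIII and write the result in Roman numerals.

LXXVIII = 78
XLVIII = 48
78 × 48 = 3744

MMMDCCXLIV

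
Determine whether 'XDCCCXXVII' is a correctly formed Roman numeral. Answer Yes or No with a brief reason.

'XDCCCXXVII': Invalid subtractive combination: XD

No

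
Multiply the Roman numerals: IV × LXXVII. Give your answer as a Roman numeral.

IV = 4
LXXVII = 77
4 × 77 = 308

CCCVIII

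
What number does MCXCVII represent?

MCXCVII: M=1000, C=100, XC=90, V=5, I=1, I=1
1000 + 100 + 90 + 5 + 1 + 1 = 1197

1197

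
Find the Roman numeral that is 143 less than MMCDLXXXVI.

MMCDLXXXVI = 2486
2486 - 143 = 2343

MMCCCXLIII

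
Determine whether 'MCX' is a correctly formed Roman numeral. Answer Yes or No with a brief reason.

'MCX': Check the rules: uses only the symbols I, V, X, L, C, D, M; no symbol is repeated more than three times in a row; V, L and D each appear at most once; no smaller symbol precedes a larger one (values never increase from left to right). Value: M (1000) + C (100) + X (10) = 1110. So it is a valid standard Roman numeral.

Yes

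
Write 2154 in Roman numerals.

Convert 2154 to Roman numerals:
  2154 contains 2×1000 (MM)
  154 contains 1×100 (C)
  54 contains 1×50 (L)
  4 contains 1×4 (IV)

MMCLIV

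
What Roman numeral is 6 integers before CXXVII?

CXXVII = 127
127 - 6 = 121

CXXI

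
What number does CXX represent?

CXX: C=100, X=10, X=10
100 + 10 + 10 = 120

120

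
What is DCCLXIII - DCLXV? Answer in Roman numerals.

DCCLXIII = 763
DCLXV = 665
763 - 665 = 98

XCVIII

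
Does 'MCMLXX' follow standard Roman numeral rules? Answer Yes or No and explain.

'MCMLXX': Check the rules: uses only the symbols I, V, X, L, C, D, M; no symbol is repeated more than three times in a row; V, L and D each appear at most once; the only place a smaller symbol precedes a larger one is the allowed subtractive pair CM, the symbol right after such a pair (if any) is smaller than the pair's first symbol, and otherwise the values never increase from left to right. Value: M (1000) + CM (900) + L (50) + X (10) + X (10) = 1970. So it is a valid standard Roman numeral.

Yes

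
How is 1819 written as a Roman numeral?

Convert 1819 to Roman numerals:
  1819 contains 1×1000 (M)
  819 contains 1×500 (D)
  319 contains 3×100 (CCC)
  19 contains 1×10 (X)
  9 contains 1×9 (IX)

MDCCCXIX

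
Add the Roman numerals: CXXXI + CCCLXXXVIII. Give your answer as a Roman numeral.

CXXXI = 131
CCCLXXXVIII = 388
131 + 388 = 519

DXIX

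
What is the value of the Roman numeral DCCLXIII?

DCCLXIII: D=500, C=100, C=100, L=50, X=10, I=1, I=1, I=1
500 + 100 + 100 + 50 + 10 + 1 + 1 + 1 = 763

763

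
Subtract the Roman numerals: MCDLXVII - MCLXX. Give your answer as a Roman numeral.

MCDLXVII = 1467
MCLXX = 1170
1467 - 1170 = 297

CCXCVII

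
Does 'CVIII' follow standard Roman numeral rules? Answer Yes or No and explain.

'CVIII': Check the rules: uses only the symbols I, V, X, L, C, D, M; no symbol is repeated more than three times in a row; V, L and D each appear at most once; no smaller symbol precedes a larger one (values never increase from left to right). Value: C (100) + V (5) + I (1) + I (1) + I (1) = 108. So it is a valid standard Roman numeral.

Yes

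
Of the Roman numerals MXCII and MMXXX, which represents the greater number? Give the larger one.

MXCII = 1092
MMXXX = 2030
2030 is larger

MMXXX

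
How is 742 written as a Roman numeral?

Convert 742 to Roman numerals:
  742 contains 1×500 (D)
  242 contains 2×100 (CC)
  42 contains 1×40 (XL)
  2 contains 2×1 (II)

DCCXLII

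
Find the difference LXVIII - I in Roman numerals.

LXVIII = 68
I = 1
68 - 1 = 67

LXVII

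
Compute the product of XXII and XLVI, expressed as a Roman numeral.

XXII = 22
XLVI = 46
22 × 46 = 1012

MXII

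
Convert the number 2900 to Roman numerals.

Convert 2900 to Roman numerals:
  2900 contains 2×1000 (MM)
  900 contains 1×900 (CM)

MMCM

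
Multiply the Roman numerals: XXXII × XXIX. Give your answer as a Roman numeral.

XXXII = 32
XXIX = 29
32 × 29 = 928

CMXXVIII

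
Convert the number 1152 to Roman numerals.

Convert 1152 to Roman numerals:
  1152 contains 1×1000 (M)
  152 contains 1×100 (C)
  52 contains 1×50 (L)
  2 contains 2×1 (II)

MCLII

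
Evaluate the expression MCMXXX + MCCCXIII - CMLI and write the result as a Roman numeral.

MCMXXX = 1930, MCCCXIII = 1313, CMLI = 951
1930 + 1313 = 3243
3243 - 951 = 2292

MMCCXCII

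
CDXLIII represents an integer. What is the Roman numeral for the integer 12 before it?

CDXLIII = 443
443 - 12 = 431

CDXXXI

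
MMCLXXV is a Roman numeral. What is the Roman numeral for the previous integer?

MMCLXXV = 2175, so the previous integer is 2175 - 1 = 2174

MMCLXXIV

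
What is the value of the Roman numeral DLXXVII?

DLXXVII: D=500, L=50, X=10, X=10, V=5, I=1, I=1
500 + 50 + 10 + 10 + 5 + 1 + 1 = 577

577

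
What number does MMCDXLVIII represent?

MMCDXLVIII: M=1000, M=1000, CD=400, XL=40, V=5, I=1, I=1, I=1
1000 + 1000 + 400 + 40 + 5 + 1 + 1 + 1 = 2448

2448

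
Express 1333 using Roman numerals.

Convert 1333 to Roman numerals:
  1333 contains 1×1000 (M)
  333 contains 3×100 (CCC)
  33 contains 3×10 (XXX)
  3 contains 3×1 (III)

MCCCXXXIII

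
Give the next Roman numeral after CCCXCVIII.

CCCXCVIII = 398; next is 399

CCCXCIX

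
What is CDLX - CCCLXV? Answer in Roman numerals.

CDLX = 460
CCCLXV = 365
460 - 365 = 95

XCV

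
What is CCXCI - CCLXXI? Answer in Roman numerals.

CCXCI = 291
CCLXXI = 271
291 - 271 = 20

XX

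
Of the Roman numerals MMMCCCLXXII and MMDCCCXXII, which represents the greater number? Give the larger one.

MMMCCCLXXII = 3372
MMDCCCXXII = 2822
3372 is larger

MMMCCCLXXII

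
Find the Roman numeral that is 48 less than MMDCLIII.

MMDCLIII = 2653
2653 - 48 = 2605

MMDCV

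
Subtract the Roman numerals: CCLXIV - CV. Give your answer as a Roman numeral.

CCLXIV = 264
CV = 105
264 - 105 = 159

CLIX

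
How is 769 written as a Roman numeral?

Convert 769 to Roman numerals:
  769 contains 1×500 (D)
  269 contains 2×100 (CC)
  69 contains 1×50 (L)
  19 contains 1×10 (X)
  9 contains 1×9 (IX)

DCCLXIX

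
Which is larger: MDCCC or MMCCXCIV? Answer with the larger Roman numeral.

MDCCC = 1800
MMCCXCIV = 2294
2294 is larger

MMCCXCIV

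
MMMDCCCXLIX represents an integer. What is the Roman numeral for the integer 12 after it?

MMMDCCCXLIX = 3849
3849 + 12 = 3861

MMMDCCCLXI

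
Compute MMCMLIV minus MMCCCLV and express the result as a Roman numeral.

MMCMLIV = 2954
MMCCCLV = 2355
2954 - 2355 = 599

DXCIX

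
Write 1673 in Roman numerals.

Convert 1673 to Roman numerals:
  1673 contains 1×1000 (M)
  673 contains 1×500 (D)
  173 contains 1×100 (C)
  73 contains 1×50 (L)
  23 contains 2×10 (XX)
  3 contains 3×1 (III)

MDCLXXIII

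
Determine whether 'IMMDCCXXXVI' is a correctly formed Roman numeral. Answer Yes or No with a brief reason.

'IMMDCCXXXVI': Invalid subtractive combination: IM

No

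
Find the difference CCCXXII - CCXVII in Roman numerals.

CCCXXII = 322
CCXVII = 217
322 - 217 = 105

CV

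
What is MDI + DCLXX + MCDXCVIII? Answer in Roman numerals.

MDI = 1501, DCLXX = 670, MCDXCVIII = 1498
1501 + 670 = 2171
2171 + 1498 = 3669

MMMDCLXIX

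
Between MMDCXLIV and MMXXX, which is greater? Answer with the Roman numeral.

MMDCXLIV = 2644
MMXXX = 2030
2644 is larger

MMDCXLIV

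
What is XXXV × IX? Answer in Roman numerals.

XXXV = 35
IX = 9
35 × 9 = 315

CCCXV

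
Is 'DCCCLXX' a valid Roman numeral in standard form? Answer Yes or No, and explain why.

'DCCCLXX': Check the rules: uses only the symbols I, V, X, L, C, D, M; no symbol is repeated more than three times in a row; V, L and D each appear at most once; no smaller symbol precedes a larger one (values never increase from left to right). Value: D (500) + C (100) + C (100) + C (100) + L (50) + X (10) + X (10) = 870. So it is a valid standard Roman numeral.

Yes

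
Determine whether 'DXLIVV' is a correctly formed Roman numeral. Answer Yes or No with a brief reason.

'DXLIVV': V should not appear more than once

No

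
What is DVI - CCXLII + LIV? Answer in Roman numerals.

DVI = 506, CCXLII = 242, LIV = 54
506 - 242 = 264
264 + 54 = 318

CCCXVIII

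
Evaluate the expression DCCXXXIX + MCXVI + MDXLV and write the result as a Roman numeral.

DCCXXXIX = 739, MCXVI = 1116, MDXLV = 1545
739 + 1116 = 1855
1855 + 1545 = 3400

MMMCD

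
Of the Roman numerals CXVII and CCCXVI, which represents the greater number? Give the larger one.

CXVII = 117
CCCXVI = 316
316 is larger

CCCXVI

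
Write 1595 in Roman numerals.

Convert 1595 to Roman numerals:
  1595 contains 1×1000 (M)
  595 contains 1×500 (D)
  95 contains 1×90 (XC)
  5 contains 1×5 (V)

MDXCV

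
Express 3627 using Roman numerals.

Convert 3627 to Roman numerals:
  3627 contains 3×1000 (MMM)
  627 contains 1×500 (D)
  127 contains 1×100 (C)
  27 contains 2×10 (XX)
  7 contains 1×5 (V)
  2 contains 2×1 (II)

MMMDCXXVII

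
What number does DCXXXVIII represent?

DCXXXVIII: D=500, C=100, X=10, X=10, X=10, V=5, I=1, I=1, I=1
500 + 100 + 10 + 10 + 10 + 5 + 1 + 1 + 1 = 638

638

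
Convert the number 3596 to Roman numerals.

Convert 3596 to Roman numerals:
  3596 contains 3×1000 (MMM)
  596 contains 1×500 (D)
  96 contains 1×90 (XC)
  6 contains 1×5 (V)
  1 contains 1×1 (I)

MMMDXCVI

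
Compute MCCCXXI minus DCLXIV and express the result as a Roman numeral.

MCCCXXI = 1321
DCLXIV = 664
1321 - 664 = 657

DCLVII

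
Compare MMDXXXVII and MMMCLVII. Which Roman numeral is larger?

MMDXXXVII = 2537
MMMCLVII = 3157
3157 is larger

MMMCLVII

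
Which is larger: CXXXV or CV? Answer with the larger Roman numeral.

CXXXV = 135
CV = 105
135 is larger

CXXXV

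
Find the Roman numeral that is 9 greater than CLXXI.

CLXXI = 171
171 + 9 = 180

CLXXX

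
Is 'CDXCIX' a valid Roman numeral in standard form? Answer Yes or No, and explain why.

'CDXCIX': Check the rules: uses only the symbols I, V, X, L, C, D, M; no symbol is repeated more than three times in a row; V, L and D each appear at most once; the only places a smaller symbol precedes a larger one are the allowed subtractive pairs CD, XC, IX, the symbol right after such a pair (if any) is smaller than the pair's first symbol, and otherwise the values never increase from left to right. Value: CD (400) + XC (90) + IX (9) = 499. So it is a valid standard Roman numeral.

Yes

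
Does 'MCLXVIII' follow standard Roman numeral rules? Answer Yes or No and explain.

'MCLXVIII': Check the rules: uses only the symbols I, V, X, L, C, D, M; no symbol is repeated more than three times in a row; V, L and D each appear at most once; no smaller symbol precedes a larger one (values never increase from left to right). Value: M (1000) + C (100) + L (50) + X (10) + V (5) + I (1) + I (1) + I (1) = 1168. So it is a valid standard Roman numeral.

Yes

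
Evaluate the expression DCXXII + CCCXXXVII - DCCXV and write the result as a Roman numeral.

DCXXII = 622, CCCXXXVII = 337, DCCXV = 715
622 + 337 = 959
959 - 715 = 244

CCXLIV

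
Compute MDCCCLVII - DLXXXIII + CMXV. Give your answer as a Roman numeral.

MDCCCLVII = 1857, DLXXXIII = 583, CMXV = 915
1857 - 583 = 1274
1274 + 915 = 2189

MMCLXXXIX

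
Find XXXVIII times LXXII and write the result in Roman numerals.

XXXVIII = 38
LXXII = 72
38 × 72 = 2736

MMDCCXXXVI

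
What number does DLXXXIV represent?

DLXXXIV: D=500, L=50, X=10, X=10, X=10, IV=4
500 + 50 + 10 + 10 + 10 + 4 = 584

584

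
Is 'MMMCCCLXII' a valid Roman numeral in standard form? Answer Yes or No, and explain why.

'MMMCCCLXII': Check the rules: uses only the symbols I, V, X, L, C, D, M; no symbol is repeated more than three times in a row; V, L and D each appear at most once; no smaller symbol precedes a larger one (values never increase from left to right). Value: M (1000) + M (1000) + M (1000) + C (100) + C (100) + C (100) + L (50) + X (10) + I (1) + I (1) = 3362. So it is a valid standard Roman numeral.

Yes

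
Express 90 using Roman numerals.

Convert 90 to Roman numerals:
  90 contains 1×90 (XC)

XC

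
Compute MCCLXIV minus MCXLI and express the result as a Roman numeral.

MCCLXIV = 1264
MCXLI = 1141
1264 - 1141 = 123

CXXIII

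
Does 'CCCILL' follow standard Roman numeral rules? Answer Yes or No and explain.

'CCCILL': L should not appear more than once

No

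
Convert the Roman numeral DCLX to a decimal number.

DCLX: D=500, C=100, L=50, X=10
500 + 100 + 50 + 10 = 660

660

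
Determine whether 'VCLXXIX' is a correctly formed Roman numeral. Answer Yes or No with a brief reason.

'VCLXXIX': Invalid subtractive combination: VC

No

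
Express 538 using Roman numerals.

Convert 538 to Roman numerals:
  538 contains 1×500 (D)
  38 contains 3×10 (XXX)
  8 contains 1×5 (V)
  3 contains 3×1 (III)

DXXXVIII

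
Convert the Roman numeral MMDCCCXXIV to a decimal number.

MMDCCCXXIV: M=1000, M=1000, D=500, C=100, C=100, C=100, X=10, X=10, IV=4
1000 + 1000 + 500 + 100 + 100 + 100 + 10 + 10 + 4 = 2824

2824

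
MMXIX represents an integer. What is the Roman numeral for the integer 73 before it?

MMXIX = 2019
2019 - 73 = 1946

MCMXLVI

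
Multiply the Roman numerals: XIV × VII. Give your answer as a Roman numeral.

XIV = 14
VII = 7
14 × 7 = 98

XCVIII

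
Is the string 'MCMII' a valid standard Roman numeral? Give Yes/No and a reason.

'MCMII': Check the rules: uses only the symbols I, V, X, L, C, D, M; no symbol is repeated more than three times in a row; V, L and D each appear at most once; the only place a smaller symbol precedes a larger one is the allowed subtractive pair CM, the symbol right after such a pair (if any) is smaller than the pair's first symbol, and otherwise the values never increase from left to right. Value: M (1000) + CM (900) + I (1) + I (1) = 1902. So it is a valid standard Roman numeral.

Yes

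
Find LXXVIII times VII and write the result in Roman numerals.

LXXVIII = 78
VII = 7
78 × 7 = 546

DXLVI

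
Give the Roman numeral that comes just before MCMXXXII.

MCMXXXII = 1932; previous is 1931

MCMXXXI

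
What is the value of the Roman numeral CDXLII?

CDXLII: CD=400, XL=40, I=1, I=1
400 + 40 + 1 + 1 = 442

442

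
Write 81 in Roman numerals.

Convert 81 to Roman numerals:
  81 contains 1×50 (L)
  31 contains 3×10 (XXX)
  1 contains 1×1 (I)

LXXXI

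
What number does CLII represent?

CLII: C=100, L=50, I=1, I=1
100 + 50 + 1 + 1 = 152

152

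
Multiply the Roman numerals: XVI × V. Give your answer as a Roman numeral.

XVI = 16
V = 5
16 × 5 = 80

LXXX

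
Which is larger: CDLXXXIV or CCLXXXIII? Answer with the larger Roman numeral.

CDLXXXIV = 484
CCLXXXIII = 283
484 is larger

CDLXXXIV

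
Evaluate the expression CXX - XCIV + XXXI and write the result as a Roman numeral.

CXX = 120, XCIV = 94, XXXI = 31
120 - 94 = 26
26 + 31 = 57

LVII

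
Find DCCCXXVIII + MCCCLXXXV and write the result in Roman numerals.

DCCCXXVIII = 828
MCCCLXXXV = 1385
828 + 1385 = 2213

MMCCXIII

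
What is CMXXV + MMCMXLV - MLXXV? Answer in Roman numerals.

CMXXV = 925, MMCMXLV = 2945, MLXXV = 1075
925 + 2945 = 3870
3870 - 1075 = 2795

MMDCCXCV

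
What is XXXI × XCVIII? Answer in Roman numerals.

XXXI = 31
XCVIII = 98
31 × 98 = 3038

MMMXXXVIII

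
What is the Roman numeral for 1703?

Convert 1703 to Roman numerals:
  1703 contains 1×1000 (M)
  703 contains 1×500 (D)
  203 contains 2×100 (CC)
  3 contains 3×1 (III)

MDCCIII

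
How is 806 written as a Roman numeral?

Convert 806 to Roman numerals:
  806 contains 1×500 (D)
  306 contains 3×100 (CCC)
  6 contains 1×5 (V)
  1 contains 1×1 (I)

DCCCVI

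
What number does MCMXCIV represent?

MCMXCIV: M=1000, CM=900, XC=90, IV=4
1000 + 900 + 90 + 4 = 1994

1994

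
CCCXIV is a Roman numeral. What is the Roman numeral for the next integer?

CCCXIV = 314, so the next integer is 314 + 1 = 315

CCCXV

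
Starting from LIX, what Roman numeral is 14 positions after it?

LIX = 59
59 + 14 = 73

LXXIII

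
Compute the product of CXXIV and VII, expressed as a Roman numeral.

CXXIV = 124
VII = 7
124 × 7 = 868

DCCCLXVIII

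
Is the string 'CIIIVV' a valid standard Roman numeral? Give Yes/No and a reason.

'CIIIVV': V should not appear more than once

No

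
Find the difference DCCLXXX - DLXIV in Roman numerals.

DCCLXXX = 780
DLXIV = 564
780 - 564 = 216

CCXVI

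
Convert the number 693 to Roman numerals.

Convert 693 to Roman numerals:
  693 contains 1×500 (D)
  193 contains 1×100 (C)
  93 contains 1×90 (XC)
  3 contains 3×1 (III)

DCXCIII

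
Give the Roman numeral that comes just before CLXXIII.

CLXXIII = 173; previous is 172

CLXXII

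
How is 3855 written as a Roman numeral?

Convert 3855 to Roman numerals:
  3855 contains 3×1000 (MMM)
  855 contains 1×500 (D)
  355 contains 3×100 (CCC)
  55 contains 1×50 (L)
  5 contains 1×5 (V)

MMMDCCCLV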